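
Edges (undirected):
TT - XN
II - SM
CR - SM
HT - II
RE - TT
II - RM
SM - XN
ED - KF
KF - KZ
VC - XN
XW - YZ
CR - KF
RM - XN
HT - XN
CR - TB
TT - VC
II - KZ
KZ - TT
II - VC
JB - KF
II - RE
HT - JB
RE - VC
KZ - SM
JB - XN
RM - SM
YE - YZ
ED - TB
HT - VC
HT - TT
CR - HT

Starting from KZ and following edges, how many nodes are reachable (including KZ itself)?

14

BFS from KZ visits: KZ, TT, SM, KF, II, XN, VC, RE, HT, RM, CR, JB, ED, TB
Reachable nodes: 14 of 17 total.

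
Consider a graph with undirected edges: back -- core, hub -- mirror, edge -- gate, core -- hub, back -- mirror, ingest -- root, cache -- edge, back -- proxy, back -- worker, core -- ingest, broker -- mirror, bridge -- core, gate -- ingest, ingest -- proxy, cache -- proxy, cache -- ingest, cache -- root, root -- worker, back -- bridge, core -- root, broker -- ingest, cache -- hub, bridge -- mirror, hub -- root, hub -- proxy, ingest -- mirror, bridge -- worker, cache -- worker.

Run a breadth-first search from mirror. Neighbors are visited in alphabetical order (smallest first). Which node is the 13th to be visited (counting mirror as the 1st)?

Visit mirror; enqueue back, bridge, broker, hub, ingest → queue [back, bridge, broker, hub, ingest]
Visit back; enqueue core, proxy, worker → queue [bridge, broker, hub, ingest, core, proxy, worker]
Visit bridge → queue [broker, hub, ingest, core, proxy, worker]
Visit broker → queue [hub, ingest, core, proxy, worker]
Visit hub; enqueue cache, root → queue [ingest, core, proxy, worker, cache, root]
Visit ingest; enqueue gate → queue [core, proxy, worker, cache, root, gate]
Visit core → queue [proxy, worker, cache, root, gate]
Visit proxy → queue [worker, cache, root, gate]
Visit worker → queue [cache, root, gate]
Visit cache; enqueue edge → queue [root, gate, edge]
Visit root → queue [gate, edge]
Visit gate → queue [edge]
Visit edge → queue []

Visit order: mirror, back, bridge, broker, hub, ingest, core, proxy, worker, cache, root, gate, edge

edge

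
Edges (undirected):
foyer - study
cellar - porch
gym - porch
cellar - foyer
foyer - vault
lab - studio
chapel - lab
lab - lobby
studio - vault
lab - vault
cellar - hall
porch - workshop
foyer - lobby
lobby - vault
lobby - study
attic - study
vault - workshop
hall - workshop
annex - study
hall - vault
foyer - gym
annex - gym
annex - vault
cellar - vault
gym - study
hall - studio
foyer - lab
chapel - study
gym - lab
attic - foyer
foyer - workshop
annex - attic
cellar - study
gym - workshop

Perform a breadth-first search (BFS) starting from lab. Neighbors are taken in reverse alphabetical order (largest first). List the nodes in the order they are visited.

lab → vault → studio → lobby → gym → foyer → chapel → workshop → hall → cellar → annex → study → porch → attic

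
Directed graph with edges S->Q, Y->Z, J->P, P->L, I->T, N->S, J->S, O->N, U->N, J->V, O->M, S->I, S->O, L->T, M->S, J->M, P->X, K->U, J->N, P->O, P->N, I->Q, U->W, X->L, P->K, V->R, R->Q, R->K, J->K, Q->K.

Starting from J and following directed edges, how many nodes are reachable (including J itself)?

16

BFS from J visits: J, K, M, N, P, S, V, U, L, O, X, I, Q, R, W, T
Reachable nodes: 16 of 18 total.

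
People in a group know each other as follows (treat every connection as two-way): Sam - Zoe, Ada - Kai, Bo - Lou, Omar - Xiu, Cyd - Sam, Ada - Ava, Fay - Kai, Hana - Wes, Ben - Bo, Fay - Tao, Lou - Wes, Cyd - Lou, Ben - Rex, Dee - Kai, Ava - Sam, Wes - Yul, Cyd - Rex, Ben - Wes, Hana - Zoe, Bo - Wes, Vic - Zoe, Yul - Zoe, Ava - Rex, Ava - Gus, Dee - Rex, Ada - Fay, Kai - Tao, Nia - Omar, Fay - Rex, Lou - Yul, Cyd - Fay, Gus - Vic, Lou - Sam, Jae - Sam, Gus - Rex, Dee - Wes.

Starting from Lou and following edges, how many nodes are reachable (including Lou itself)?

BFS from Lou visits: Lou, Yul, Wes, Sam, Cyd, Bo, Zoe, Hana, Dee, Ben, Jae, Ava, Rex, Fay, Vic, Kai, Gus, Ada, Tao
Reachable nodes: 19 of 22 total.

19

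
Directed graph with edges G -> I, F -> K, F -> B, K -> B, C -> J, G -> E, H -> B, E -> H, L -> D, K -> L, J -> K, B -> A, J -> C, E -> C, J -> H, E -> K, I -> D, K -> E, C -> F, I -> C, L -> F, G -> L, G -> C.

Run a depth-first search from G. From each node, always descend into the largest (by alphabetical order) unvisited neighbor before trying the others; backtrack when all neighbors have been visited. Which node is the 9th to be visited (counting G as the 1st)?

Visit G
G → L
L → F
F → K
K → E
E → H
H → B
B → A
E → C
C → J
L → D
G → I

Visit order: G, L, F, K, E, H, B, A, C, J, D, I

C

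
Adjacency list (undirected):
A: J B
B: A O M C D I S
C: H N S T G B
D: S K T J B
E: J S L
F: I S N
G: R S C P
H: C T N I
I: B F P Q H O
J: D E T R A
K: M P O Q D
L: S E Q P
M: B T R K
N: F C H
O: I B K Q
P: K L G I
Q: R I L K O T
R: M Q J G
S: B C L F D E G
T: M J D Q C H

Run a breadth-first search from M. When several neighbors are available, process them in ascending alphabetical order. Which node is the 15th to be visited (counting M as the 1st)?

Visit M; enqueue B, K, R, T → queue [B, K, R, T]
Visit B; enqueue A, C, D, I, O, S → queue [K, R, T, A, C, D, I, O, S]
Visit K; enqueue P, Q → queue [R, T, A, C, D, I, O, S, P, Q]
Visit R; enqueue G, J → queue [T, A, C, D, I, O, S, P, Q, G, J]
Visit T; enqueue H → queue [A, C, D, I, O, S, P, Q, G, J, H]
Visit A → queue [C, D, I, O, S, P, Q, G, J, H]
Visit C; enqueue N → queue [D, I, O, S, P, Q, G, J, H, N]
Visit D → queue [I, O, S, P, Q, G, J, H, N]
Visit I; enqueue F → queue [O, S, P, Q, G, J, H, N, F]
Visit O → queue [S, P, Q, G, J, H, N, F]
Visit S; enqueue E, L → queue [P, Q, G, J, H, N, F, E, L]
Visit P → queue [Q, G, J, H, N, F, E, L]
Visit Q → queue [G, J, H, N, F, E, L]
Visit G → queue [J, H, N, F, E, L]
Visit J → queue [H, N, F, E, L]
Visit H → queue [N, F, E, L]
Visit N → queue [F, E, L]
Visit F → queue [E, L]
Visit E → queue [L]
Visit L → queue []

Visit order: M, B, K, R, T, A, C, D, I, O, S, P, Q, G, J, H, N, F, E, L

J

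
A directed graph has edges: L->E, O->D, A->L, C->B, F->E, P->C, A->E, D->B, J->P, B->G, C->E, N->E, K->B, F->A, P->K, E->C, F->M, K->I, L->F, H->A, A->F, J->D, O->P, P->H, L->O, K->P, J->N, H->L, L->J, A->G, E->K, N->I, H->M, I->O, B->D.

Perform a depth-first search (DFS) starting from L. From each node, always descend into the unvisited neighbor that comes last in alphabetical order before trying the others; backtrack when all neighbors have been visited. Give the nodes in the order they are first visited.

Visit L
L → O
O → P
P → K
K → I
K → B
B → G
B → D
P → H
H → M
H → A
A → F
F → E
E → C
L → J
J → N

L O P K I B G D H M A F E C J N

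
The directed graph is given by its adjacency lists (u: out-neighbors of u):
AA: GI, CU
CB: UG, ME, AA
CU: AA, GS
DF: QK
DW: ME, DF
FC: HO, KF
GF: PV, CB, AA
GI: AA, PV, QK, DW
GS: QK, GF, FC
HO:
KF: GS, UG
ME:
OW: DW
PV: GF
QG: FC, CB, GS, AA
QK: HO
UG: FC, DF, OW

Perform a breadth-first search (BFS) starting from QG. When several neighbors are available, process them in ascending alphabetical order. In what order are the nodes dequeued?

Visit QG; enqueue AA, CB, FC, GS → queue [AA, CB, FC, GS]
Visit AA; enqueue CU, GI → queue [CB, FC, GS, CU, GI]
Visit CB; enqueue ME, UG → queue [FC, GS, CU, GI, ME, UG]
Visit FC; enqueue HO, KF → queue [GS, CU, GI, ME, UG, HO, KF]
Visit GS; enqueue GF, QK → queue [CU, GI, ME, UG, HO, KF, GF, QK]
Visit CU → queue [GI, ME, UG, HO, KF, GF, QK]
Visit GI; enqueue DW, PV → queue [ME, UG, HO, KF, GF, QK, DW, PV]
Visit ME → queue [UG, HO, KF, GF, QK, DW, PV]
Visit UG; enqueue DF, OW → queue [HO, KF, GF, QK, DW, PV, DF, OW]
Visit HO → queue [KF, GF, QK, DW, PV, DF, OW]
Visit KF → queue [GF, QK, DW, PV, DF, OW]
Visit GF → queue [QK, DW, PV, DF, OW]
Visit QK → queue [DW, PV, DF, OW]
Visit DW → queue [PV, DF, OW]
Visit PV → queue [DF, OW]
Visit DF → queue [OW]
Visit OW → queue []

QG, AA, CB, FC, GS, CU, GI, ME, UG, HO, KF, GF, QK, DW, PV, DF, OW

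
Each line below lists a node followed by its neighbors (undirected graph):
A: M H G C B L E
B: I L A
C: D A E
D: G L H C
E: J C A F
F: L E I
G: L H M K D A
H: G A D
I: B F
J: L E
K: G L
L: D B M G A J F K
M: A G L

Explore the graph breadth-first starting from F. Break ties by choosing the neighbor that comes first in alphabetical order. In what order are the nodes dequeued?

F -> E -> I -> L -> A -> C -> J -> B -> D -> G -> K -> M -> H

Visit F; enqueue E, I, L → queue [E, I, L]
Visit E; enqueue A, C, J → queue [I, L, A, C, J]
Visit I; enqueue B → queue [L, A, C, J, B]
Visit L; enqueue D, G, K, M → queue [A, C, J, B, D, G, K, M]
Visit A; enqueue H → queue [C, J, B, D, G, K, M, H]
Visit C → queue [J, B, D, G, K, M, H]
Visit J → queue [B, D, G, K, M, H]
Visit B → queue [D, G, K, M, H]
Visit D → queue [G, K, M, H]
Visit G → queue [K, M, H]
Visit K → queue [M, H]
Visit M → queue [H]
Visit H → queue []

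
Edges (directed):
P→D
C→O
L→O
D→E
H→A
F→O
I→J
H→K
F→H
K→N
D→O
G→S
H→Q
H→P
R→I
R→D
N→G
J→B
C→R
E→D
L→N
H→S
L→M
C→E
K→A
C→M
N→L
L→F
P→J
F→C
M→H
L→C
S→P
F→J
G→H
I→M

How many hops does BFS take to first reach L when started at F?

Level 0: F
Level 1: C, H, J, O
Level 2: A, B, E, K, M, P, Q, R, S
Level 3: D, I, N
Level 4: G, L
L first appears at level 4.

4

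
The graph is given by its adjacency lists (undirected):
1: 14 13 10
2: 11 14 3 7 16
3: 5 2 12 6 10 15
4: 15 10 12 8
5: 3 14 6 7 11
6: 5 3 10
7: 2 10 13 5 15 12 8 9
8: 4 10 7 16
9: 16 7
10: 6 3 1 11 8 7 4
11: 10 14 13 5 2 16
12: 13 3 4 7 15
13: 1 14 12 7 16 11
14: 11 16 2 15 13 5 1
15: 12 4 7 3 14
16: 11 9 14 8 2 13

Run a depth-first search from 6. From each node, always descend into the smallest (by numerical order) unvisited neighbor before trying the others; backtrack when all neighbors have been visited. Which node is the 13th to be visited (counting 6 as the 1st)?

16

Visit 6
6 → 3
3 → 2
2 → 7
7 → 5
5 → 11
11 → 10
10 → 1
1 → 13
13 → 12
12 → 4
4 → 8
8 → 16
16 → 9
16 → 14
14 → 15

Visit order: 6, 3, 2, 7, 5, 11, 10, 1, 13, 12, 4, 8, 16, 9, 14, 15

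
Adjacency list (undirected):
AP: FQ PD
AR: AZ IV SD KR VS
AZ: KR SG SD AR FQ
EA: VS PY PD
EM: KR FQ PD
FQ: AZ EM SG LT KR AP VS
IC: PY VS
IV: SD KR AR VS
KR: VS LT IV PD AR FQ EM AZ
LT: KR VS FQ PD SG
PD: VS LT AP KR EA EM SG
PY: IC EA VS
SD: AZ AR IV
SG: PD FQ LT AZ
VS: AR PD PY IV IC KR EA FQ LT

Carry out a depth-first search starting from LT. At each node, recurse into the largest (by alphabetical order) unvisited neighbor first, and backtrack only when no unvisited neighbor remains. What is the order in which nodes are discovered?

LT -> VS -> PY -> IC -> EA -> PD -> SG -> FQ -> KR -> IV -> SD -> AZ -> AR -> EM -> AP

Visit LT
LT → VS
VS → PY
PY → IC
PY → EA
EA → PD
PD → SG
SG → FQ
FQ → KR
KR → IV
IV → SD
SD → AZ
AZ → AR
KR → EM
FQ → AP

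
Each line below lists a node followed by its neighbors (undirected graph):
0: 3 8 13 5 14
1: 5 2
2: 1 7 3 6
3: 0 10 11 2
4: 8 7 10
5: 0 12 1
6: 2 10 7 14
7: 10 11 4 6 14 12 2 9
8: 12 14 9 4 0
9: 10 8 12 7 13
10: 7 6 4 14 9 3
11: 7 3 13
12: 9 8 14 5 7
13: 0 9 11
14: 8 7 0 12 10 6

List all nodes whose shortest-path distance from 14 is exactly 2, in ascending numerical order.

2, 3, 4, 5, 9, 11, 13

Level 0: 14
Level 1: 0, 6, 7, 8, 10, 12
Level 2: 2, 3, 4, 5, 9, 11, 13
Level 3: 1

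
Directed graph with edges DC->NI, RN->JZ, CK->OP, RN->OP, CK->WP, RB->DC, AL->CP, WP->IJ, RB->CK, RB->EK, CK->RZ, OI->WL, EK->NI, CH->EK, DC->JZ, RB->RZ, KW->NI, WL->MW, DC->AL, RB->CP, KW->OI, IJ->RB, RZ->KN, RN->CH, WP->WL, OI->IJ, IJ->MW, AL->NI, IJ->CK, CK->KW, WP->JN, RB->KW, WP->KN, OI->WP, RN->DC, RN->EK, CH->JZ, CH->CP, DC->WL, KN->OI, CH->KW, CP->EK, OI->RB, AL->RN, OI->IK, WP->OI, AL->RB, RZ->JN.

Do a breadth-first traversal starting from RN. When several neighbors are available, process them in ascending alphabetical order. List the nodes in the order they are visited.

RN -> CH -> DC -> EK -> JZ -> OP -> CP -> KW -> AL -> NI -> WL -> OI -> RB -> MW -> IJ -> IK -> WP -> CK -> RZ -> JN -> KN

Visit RN; enqueue CH, DC, EK, JZ, OP → queue [CH, DC, EK, JZ, OP]
Visit CH; enqueue CP, KW → queue [DC, EK, JZ, OP, CP, KW]
Visit DC; enqueue AL, NI, WL → queue [EK, JZ, OP, CP, KW, AL, NI, WL]
Visit EK → queue [JZ, OP, CP, KW, AL, NI, WL]
Visit JZ → queue [OP, CP, KW, AL, NI, WL]
Visit OP → queue [CP, KW, AL, NI, WL]
Visit CP → queue [KW, AL, NI, WL]
Visit KW; enqueue OI → queue [AL, NI, WL, OI]
Visit AL; enqueue RB → queue [NI, WL, OI, RB]
Visit NI → queue [WL, OI, RB]
Visit WL; enqueue MW → queue [OI, RB, MW]
Visit OI; enqueue IJ, IK, WP → queue [RB, MW, IJ, IK, WP]
Visit RB; enqueue CK, RZ → queue [MW, IJ, IK, WP, CK, RZ]
Visit MW → queue [IJ, IK, WP, CK, RZ]
Visit IJ → queue [IK, WP, CK, RZ]
Visit IK → queue [WP, CK, RZ]
Visit WP; enqueue JN, KN → queue [CK, RZ, JN, KN]
Visit CK → queue [RZ, JN, KN]
Visit RZ → queue [JN, KN]
Visit JN → queue [KN]
Visit KN → queue []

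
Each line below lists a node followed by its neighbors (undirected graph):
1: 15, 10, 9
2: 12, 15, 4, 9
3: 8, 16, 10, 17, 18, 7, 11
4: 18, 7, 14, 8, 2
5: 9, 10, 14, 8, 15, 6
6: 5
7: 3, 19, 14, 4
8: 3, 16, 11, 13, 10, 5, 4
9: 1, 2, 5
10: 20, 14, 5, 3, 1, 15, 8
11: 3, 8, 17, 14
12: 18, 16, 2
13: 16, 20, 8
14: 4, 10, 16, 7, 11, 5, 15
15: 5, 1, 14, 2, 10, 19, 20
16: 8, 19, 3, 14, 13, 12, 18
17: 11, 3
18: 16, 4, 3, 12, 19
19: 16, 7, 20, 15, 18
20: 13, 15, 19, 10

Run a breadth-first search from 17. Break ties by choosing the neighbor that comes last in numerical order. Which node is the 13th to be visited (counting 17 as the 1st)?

13

Visit 17; enqueue 11, 3 → queue [11, 3]
Visit 11; enqueue 14, 8 → queue [3, 14, 8]
Visit 3; enqueue 18, 16, 10, 7 → queue [14, 8, 18, 16, 10, 7]
Visit 14; enqueue 15, 5, 4 → queue [8, 18, 16, 10, 7, 15, 5, 4]
Visit 8; enqueue 13 → queue [18, 16, 10, 7, 15, 5, 4, 13]
Visit 18; enqueue 19, 12 → queue [16, 10, 7, 15, 5, 4, 13, 19, 12]
Visit 16 → queue [10, 7, 15, 5, 4, 13, 19, 12]
Visit 10; enqueue 20, 1 → queue [7, 15, 5, 4, 13, 19, 12, 20, 1]
Visit 7 → queue [15, 5, 4, 13, 19, 12, 20, 1]
Visit 15; enqueue 2 → queue [5, 4, 13, 19, 12, 20, 1, 2]
Visit 5; enqueue 9, 6 → queue [4, 13, 19, 12, 20, 1, 2, 9, 6]
Visit 4 → queue [13, 19, 12, 20, 1, 2, 9, 6]
Visit 13 → queue [19, 12, 20, 1, 2, 9, 6]
Visit 19 → queue [12, 20, 1, 2, 9, 6]
Visit 12 → queue [20, 1, 2, 9, 6]
Visit 20 → queue [1, 2, 9, 6]
Visit 1 → queue [2, 9, 6]
Visit 2 → queue [9, 6]
Visit 9 → queue [6]
Visit 6 → queue []

Visit order: 17, 11, 3, 14, 8, 18, 16, 10, 7, 15, 5, 4, 13, 19, 12, 20, 1, 2, 9, 6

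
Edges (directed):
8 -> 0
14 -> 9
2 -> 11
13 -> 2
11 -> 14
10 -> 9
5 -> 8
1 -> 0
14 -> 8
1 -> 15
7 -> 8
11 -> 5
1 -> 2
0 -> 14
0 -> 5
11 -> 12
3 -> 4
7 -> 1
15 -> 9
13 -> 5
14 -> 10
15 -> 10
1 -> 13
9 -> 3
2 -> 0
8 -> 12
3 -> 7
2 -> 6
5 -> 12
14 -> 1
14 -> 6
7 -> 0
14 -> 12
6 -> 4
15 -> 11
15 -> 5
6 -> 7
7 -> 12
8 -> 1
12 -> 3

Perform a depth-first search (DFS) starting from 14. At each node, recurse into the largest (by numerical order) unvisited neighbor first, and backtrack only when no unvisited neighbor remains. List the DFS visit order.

14, 12, 3, 7, 8, 1, 15, 11, 5, 10, 9, 13, 2, 6, 4, 0

Visit 14
14 → 12
12 → 3
3 → 7
7 → 8
8 → 1
1 → 15
15 → 11
11 → 5
15 → 10
10 → 9
1 → 13
13 → 2
2 → 6
6 → 4
2 → 0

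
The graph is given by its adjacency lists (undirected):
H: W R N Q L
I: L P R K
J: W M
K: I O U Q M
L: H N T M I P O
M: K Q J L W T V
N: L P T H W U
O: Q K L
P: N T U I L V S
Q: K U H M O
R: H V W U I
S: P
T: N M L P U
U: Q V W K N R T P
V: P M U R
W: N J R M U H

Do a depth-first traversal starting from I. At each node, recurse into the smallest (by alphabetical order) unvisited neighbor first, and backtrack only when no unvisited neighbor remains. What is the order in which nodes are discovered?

Visit I
I → K
K → M
M → J
J → W
W → H
H → L
L → N
N → P
P → S
P → T
T → U
U → Q
Q → O
U → R
R → V

I, K, M, J, W, H, L, N, P, S, T, U, Q, O, R, V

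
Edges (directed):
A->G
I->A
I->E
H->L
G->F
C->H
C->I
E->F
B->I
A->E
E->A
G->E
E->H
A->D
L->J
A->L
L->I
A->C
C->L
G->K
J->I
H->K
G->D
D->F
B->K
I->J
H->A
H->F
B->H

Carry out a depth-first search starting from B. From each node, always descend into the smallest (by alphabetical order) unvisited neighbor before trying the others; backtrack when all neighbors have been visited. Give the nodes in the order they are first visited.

B → H → A → C → I → E → F → J → L → D → G → K

Visit B
B → H
H → A
A → C
C → I
I → E
E → F
I → J
C → L
A → D
A → G
G → K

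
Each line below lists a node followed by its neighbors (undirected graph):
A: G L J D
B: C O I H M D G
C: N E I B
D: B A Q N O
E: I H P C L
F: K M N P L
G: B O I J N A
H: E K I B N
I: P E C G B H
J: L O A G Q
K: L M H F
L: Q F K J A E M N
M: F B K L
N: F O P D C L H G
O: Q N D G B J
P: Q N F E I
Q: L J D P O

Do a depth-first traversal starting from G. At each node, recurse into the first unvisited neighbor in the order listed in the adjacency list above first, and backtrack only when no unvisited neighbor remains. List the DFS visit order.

G B C N F K L Q J O D A P E I H M

Visit G
G → B
B → C
C → N
N → F
F → K
K → L
L → Q
Q → J
J → O
O → D
D → A
Q → P
P → E
E → I
I → H
L → M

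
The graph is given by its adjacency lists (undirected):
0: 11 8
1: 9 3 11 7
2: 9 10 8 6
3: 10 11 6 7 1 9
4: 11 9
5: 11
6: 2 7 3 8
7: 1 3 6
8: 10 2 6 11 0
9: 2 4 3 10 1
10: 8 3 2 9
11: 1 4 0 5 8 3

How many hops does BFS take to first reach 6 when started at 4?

Level 0: 4
Level 1: 9, 11
Level 2: 0, 1, 2, 3, 5, 8, 10
Level 3: 6, 7
6 first appears at level 3.

3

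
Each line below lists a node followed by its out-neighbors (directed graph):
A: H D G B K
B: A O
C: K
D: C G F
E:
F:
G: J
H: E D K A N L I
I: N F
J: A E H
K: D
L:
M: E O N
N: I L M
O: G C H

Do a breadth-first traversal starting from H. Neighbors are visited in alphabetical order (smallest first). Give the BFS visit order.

Visit H; enqueue A, D, E, I, K, L, N → queue [A, D, E, I, K, L, N]
Visit A; enqueue B, G → queue [D, E, I, K, L, N, B, G]
Visit D; enqueue C, F → queue [E, I, K, L, N, B, G, C, F]
Visit E → queue [I, K, L, N, B, G, C, F]
Visit I → queue [K, L, N, B, G, C, F]
Visit K → queue [L, N, B, G, C, F]
Visit L → queue [N, B, G, C, F]
Visit N; enqueue M → queue [B, G, C, F, M]
Visit B; enqueue O → queue [G, C, F, M, O]
Visit G; enqueue J → queue [C, F, M, O, J]
Visit C → queue [F, M, O, J]
Visit F → queue [M, O, J]
Visit M → queue [O, J]
Visit O → queue [J]
Visit J → queue []

H → A → D → E → I → K → L → N → B → G → C → F → M → O → J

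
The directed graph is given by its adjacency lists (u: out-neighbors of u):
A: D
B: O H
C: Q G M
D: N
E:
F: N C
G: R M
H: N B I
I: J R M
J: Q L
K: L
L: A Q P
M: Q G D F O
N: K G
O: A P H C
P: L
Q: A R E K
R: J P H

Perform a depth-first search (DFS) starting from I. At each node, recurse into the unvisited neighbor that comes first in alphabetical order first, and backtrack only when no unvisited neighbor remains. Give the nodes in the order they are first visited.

Visit I
I → J
J → L
L → A
A → D
D → N
N → G
G → M
M → F
F → C
C → Q
Q → E
Q → K
Q → R
R → H
H → B
B → O
O → P

I, J, L, A, D, N, G, M, F, C, Q, E, K, R, H, B, O, P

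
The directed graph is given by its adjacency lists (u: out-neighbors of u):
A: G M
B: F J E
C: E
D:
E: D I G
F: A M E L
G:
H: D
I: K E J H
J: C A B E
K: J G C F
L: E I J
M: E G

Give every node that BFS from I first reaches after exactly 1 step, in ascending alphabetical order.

Level 0: I
Level 1: E, H, J, K
Level 2: A, B, C, D, F, G
Level 3: L, M

E, H, J, K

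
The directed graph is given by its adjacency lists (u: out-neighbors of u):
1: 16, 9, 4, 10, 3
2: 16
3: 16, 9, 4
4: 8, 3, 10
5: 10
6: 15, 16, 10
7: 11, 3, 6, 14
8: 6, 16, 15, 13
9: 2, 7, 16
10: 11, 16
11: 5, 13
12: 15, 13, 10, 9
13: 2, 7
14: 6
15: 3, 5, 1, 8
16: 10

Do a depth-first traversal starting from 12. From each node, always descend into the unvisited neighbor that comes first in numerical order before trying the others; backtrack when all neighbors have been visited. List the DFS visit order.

12, 9, 2, 16, 10, 11, 5, 13, 7, 3, 4, 8, 6, 15, 1, 14

Visit 12
12 → 9
9 → 2
2 → 16
16 → 10
10 → 11
11 → 5
11 → 13
13 → 7
7 → 3
3 → 4
4 → 8
8 → 6
6 → 15
15 → 1
7 → 14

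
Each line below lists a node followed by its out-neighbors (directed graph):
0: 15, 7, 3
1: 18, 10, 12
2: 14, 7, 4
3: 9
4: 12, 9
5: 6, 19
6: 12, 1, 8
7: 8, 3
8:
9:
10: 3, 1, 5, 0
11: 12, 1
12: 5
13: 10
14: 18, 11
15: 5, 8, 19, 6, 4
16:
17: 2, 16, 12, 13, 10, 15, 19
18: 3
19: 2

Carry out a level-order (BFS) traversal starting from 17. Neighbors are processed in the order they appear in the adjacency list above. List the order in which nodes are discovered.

Visit 17; enqueue 2, 16, 12, 13, 10, 15, 19 → queue [2, 16, 12, 13, 10, 15, 19]
Visit 2; enqueue 14, 7, 4 → queue [16, 12, 13, 10, 15, 19, 14, 7, 4]
Visit 16 → queue [12, 13, 10, 15, 19, 14, 7, 4]
Visit 12; enqueue 5 → queue [13, 10, 15, 19, 14, 7, 4, 5]
Visit 13 → queue [10, 15, 19, 14, 7, 4, 5]
Visit 10; enqueue 3, 1, 0 → queue [15, 19, 14, 7, 4, 5, 3, 1, 0]
Visit 15; enqueue 8, 6 → queue [19, 14, 7, 4, 5, 3, 1, 0, 8, 6]
Visit 19 → queue [14, 7, 4, 5, 3, 1, 0, 8, 6]
Visit 14; enqueue 18, 11 → queue [7, 4, 5, 3, 1, 0, 8, 6, 18, 11]
Visit 7 → queue [4, 5, 3, 1, 0, 8, 6, 18, 11]
Visit 4; enqueue 9 → queue [5, 3, 1, 0, 8, 6, 18, 11, 9]
Visit 5 → queue [3, 1, 0, 8, 6, 18, 11, 9]
Visit 3 → queue [1, 0, 8, 6, 18, 11, 9]
Visit 1 → queue [0, 8, 6, 18, 11, 9]
Visit 0 → queue [8, 6, 18, 11, 9]
Visit 8 → queue [6, 18, 11, 9]
Visit 6 → queue [18, 11, 9]
Visit 18 → queue [11, 9]
Visit 11 → queue [9]
Visit 9 → queue []

17, 2, 16, 12, 13, 10, 15, 19, 14, 7, 4, 5, 3, 1, 0, 8, 6, 18, 11, 9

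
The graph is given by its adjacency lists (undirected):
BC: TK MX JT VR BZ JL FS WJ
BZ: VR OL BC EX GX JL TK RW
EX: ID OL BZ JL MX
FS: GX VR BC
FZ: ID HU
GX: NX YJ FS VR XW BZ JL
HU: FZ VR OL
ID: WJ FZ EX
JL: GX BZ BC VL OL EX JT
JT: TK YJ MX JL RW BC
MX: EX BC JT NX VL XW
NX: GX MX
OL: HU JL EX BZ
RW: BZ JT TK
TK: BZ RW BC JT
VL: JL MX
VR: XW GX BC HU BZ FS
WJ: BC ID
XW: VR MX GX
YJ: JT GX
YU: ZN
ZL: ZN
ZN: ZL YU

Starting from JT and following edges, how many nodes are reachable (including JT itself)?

BFS from JT visits: JT, BC, JL, MX, RW, TK, YJ, BZ, FS, VR, WJ, EX, GX, OL, VL, NX, XW, HU, ID, FZ
Reachable nodes: 20 of 23 total.

20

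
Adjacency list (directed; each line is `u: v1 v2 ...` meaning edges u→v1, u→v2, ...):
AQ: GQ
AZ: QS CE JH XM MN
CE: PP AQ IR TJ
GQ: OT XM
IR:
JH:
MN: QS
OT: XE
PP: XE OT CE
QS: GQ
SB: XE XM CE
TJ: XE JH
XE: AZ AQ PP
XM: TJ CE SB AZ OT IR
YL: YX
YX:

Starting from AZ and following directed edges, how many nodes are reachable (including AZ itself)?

14

BFS from AZ visits: AZ, QS, CE, JH, XM, MN, GQ, PP, AQ, IR, TJ, SB, OT, XE
Reachable nodes: 14 of 16 total.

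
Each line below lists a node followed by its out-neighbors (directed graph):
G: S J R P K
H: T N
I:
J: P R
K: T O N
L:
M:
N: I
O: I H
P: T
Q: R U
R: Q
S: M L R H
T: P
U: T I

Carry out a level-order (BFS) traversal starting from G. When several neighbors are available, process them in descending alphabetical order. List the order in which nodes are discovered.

Visit G; enqueue S, R, P, K, J → queue [S, R, P, K, J]
Visit S; enqueue M, L, H → queue [R, P, K, J, M, L, H]
Visit R; enqueue Q → queue [P, K, J, M, L, H, Q]
Visit P; enqueue T → queue [K, J, M, L, H, Q, T]
Visit K; enqueue O, N → queue [J, M, L, H, Q, T, O, N]
Visit J → queue [M, L, H, Q, T, O, N]
Visit M → queue [L, H, Q, T, O, N]
Visit L → queue [H, Q, T, O, N]
Visit H → queue [Q, T, O, N]
Visit Q; enqueue U → queue [T, O, N, U]
Visit T → queue [O, N, U]
Visit O; enqueue I → queue [N, U, I]
Visit N → queue [U, I]
Visit U → queue [I]
Visit I → queue []

G → S → R → P → K → J → M → L → H → Q → T → O → N → U → I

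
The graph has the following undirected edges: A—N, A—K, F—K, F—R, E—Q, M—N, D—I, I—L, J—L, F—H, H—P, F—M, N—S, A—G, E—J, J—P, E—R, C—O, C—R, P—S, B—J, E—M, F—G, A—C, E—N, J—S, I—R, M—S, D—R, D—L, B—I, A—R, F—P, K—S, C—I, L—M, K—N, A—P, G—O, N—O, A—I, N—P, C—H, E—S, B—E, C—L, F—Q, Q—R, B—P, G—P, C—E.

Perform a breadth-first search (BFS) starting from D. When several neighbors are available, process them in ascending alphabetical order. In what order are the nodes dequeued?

D -> I -> L -> R -> A -> B -> C -> J -> M -> E -> F -> Q -> G -> K -> N -> P -> H -> O -> S

Visit D; enqueue I, L, R → queue [I, L, R]
Visit I; enqueue A, B, C → queue [L, R, A, B, C]
Visit L; enqueue J, M → queue [R, A, B, C, J, M]
Visit R; enqueue E, F, Q → queue [A, B, C, J, M, E, F, Q]
Visit A; enqueue G, K, N, P → queue [B, C, J, M, E, F, Q, G, K, N, P]
Visit B → queue [C, J, M, E, F, Q, G, K, N, P]
Visit C; enqueue H, O → queue [J, M, E, F, Q, G, K, N, P, H, O]
Visit J; enqueue S → queue [M, E, F, Q, G, K, N, P, H, O, S]
Visit M → queue [E, F, Q, G, K, N, P, H, O, S]
Visit E → queue [F, Q, G, K, N, P, H, O, S]
Visit F → queue [Q, G, K, N, P, H, O, S]
Visit Q → queue [G, K, N, P, H, O, S]
Visit G → queue [K, N, P, H, O, S]
Visit K → queue [N, P, H, O, S]
Visit N → queue [P, H, O, S]
Visit P → queue [H, O, S]
Visit H → queue [O, S]
Visit O → queue [S]
Visit S → queue []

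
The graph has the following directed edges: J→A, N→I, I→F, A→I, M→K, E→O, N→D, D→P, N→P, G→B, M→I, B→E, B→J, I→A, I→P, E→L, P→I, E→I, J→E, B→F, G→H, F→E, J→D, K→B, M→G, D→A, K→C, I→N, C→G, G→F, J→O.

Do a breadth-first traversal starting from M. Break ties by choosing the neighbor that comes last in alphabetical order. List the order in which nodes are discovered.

Visit M; enqueue K, I, G → queue [K, I, G]
Visit K; enqueue C, B → queue [I, G, C, B]
Visit I; enqueue P, N, F, A → queue [G, C, B, P, N, F, A]
Visit G; enqueue H → queue [C, B, P, N, F, A, H]
Visit C → queue [B, P, N, F, A, H]
Visit B; enqueue J, E → queue [P, N, F, A, H, J, E]
Visit P → queue [N, F, A, H, J, E]
Visit N; enqueue D → queue [F, A, H, J, E, D]
Visit F → queue [A, H, J, E, D]
Visit A → queue [H, J, E, D]
Visit H → queue [J, E, D]
Visit J; enqueue O → queue [E, D, O]
Visit E; enqueue L → queue [D, O, L]
Visit D → queue [O, L]
Visit O → queue [L]
Visit L → queue []

M -> K -> I -> G -> C -> B -> P -> N -> F -> A -> H -> J -> E -> D -> O -> L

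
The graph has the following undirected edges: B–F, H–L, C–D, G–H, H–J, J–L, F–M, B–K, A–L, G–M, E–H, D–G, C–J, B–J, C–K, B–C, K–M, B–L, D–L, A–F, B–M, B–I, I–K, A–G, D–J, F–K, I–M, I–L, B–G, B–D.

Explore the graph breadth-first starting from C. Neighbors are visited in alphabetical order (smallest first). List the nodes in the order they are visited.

C, B, D, J, K, F, G, I, L, M, H, A, E

Visit C; enqueue B, D, J, K → queue [B, D, J, K]
Visit B; enqueue F, G, I, L, M → queue [D, J, K, F, G, I, L, M]
Visit D → queue [J, K, F, G, I, L, M]
Visit J; enqueue H → queue [K, F, G, I, L, M, H]
Visit K → queue [F, G, I, L, M, H]
Visit F; enqueue A → queue [G, I, L, M, H, A]
Visit G → queue [I, L, M, H, A]
Visit I → queue [L, M, H, A]
Visit L → queue [M, H, A]
Visit M → queue [H, A]
Visit H; enqueue E → queue [A, E]
Visit A → queue [E]
Visit E → queue []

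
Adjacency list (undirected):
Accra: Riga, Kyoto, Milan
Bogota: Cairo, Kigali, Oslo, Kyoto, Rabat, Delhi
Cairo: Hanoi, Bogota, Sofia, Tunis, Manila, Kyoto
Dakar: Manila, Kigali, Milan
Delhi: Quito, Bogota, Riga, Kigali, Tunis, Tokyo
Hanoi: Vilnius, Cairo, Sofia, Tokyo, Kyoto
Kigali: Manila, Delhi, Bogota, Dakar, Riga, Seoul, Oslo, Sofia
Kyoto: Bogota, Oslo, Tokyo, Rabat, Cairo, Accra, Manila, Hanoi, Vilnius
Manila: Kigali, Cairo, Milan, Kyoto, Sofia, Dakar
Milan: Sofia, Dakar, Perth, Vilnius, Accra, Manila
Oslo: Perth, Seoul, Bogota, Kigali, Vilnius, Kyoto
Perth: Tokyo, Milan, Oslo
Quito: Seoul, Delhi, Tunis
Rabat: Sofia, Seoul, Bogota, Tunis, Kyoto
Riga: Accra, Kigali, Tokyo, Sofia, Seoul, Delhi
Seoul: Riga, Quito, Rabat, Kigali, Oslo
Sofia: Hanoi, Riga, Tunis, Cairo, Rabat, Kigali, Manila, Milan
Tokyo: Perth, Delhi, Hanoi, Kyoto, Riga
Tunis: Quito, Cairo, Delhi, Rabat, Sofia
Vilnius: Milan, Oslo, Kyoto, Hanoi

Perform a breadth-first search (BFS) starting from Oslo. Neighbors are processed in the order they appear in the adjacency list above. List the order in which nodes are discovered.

Visit Oslo; enqueue Perth, Seoul, Bogota, Kigali, Vilnius, Kyoto → queue [Perth, Seoul, Bogota, Kigali, Vilnius, Kyoto]
Visit Perth; enqueue Tokyo, Milan → queue [Seoul, Bogota, Kigali, Vilnius, Kyoto, Tokyo, Milan]
Visit Seoul; enqueue Riga, Quito, Rabat → queue [Bogota, Kigali, Vilnius, Kyoto, Tokyo, Milan, Riga, Quito, Rabat]
Visit Bogota; enqueue Cairo, Delhi → queue [Kigali, Vilnius, Kyoto, Tokyo, Milan, Riga, Quito, Rabat, Cairo, Delhi]
Visit Kigali; enqueue Manila, Dakar, Sofia → queue [Vilnius, Kyoto, Tokyo, Milan, Riga, Quito, Rabat, Cairo, Delhi, Manila, Dakar, Sofia]
Visit Vilnius; enqueue Hanoi → queue [Kyoto, Tokyo, Milan, Riga, Quito, Rabat, Cairo, Delhi, Manila, Dakar, Sofia, Hanoi]
Visit Kyoto; enqueue Accra → queue [Tokyo, Milan, Riga, Quito, Rabat, Cairo, Delhi, Manila, Dakar, Sofia, Hanoi, Accra]
Visit Tokyo → queue [Milan, Riga, Quito, Rabat, Cairo, Delhi, Manila, Dakar, Sofia, Hanoi, Accra]
Visit Milan → queue [Riga, Quito, Rabat, Cairo, Delhi, Manila, Dakar, Sofia, Hanoi, Accra]
Visit Riga → queue [Quito, Rabat, Cairo, Delhi, Manila, Dakar, Sofia, Hanoi, Accra]
Visit Quito; enqueue Tunis → queue [Rabat, Cairo, Delhi, Manila, Dakar, Sofia, Hanoi, Accra, Tunis]
Visit Rabat → queue [Cairo, Delhi, Manila, Dakar, Sofia, Hanoi, Accra, Tunis]
Visit Cairo → queue [Delhi, Manila, Dakar, Sofia, Hanoi, Accra, Tunis]
Visit Delhi → queue [Manila, Dakar, Sofia, Hanoi, Accra, Tunis]
Visit Manila → queue [Dakar, Sofia, Hanoi, Accra, Tunis]
Visit Dakar → queue [Sofia, Hanoi, Accra, Tunis]
Visit Sofia → queue [Hanoi, Accra, Tunis]
Visit Hanoi → queue [Accra, Tunis]
Visit Accra → queue [Tunis]
Visit Tunis → queue []

Oslo → Perth → Seoul → Bogota → Kigali → Vilnius → Kyoto → Tokyo → Milan → Riga → Quito → Rabat → Cairo → Delhi → Manila → Dakar → Sofia → Hanoi → Accra → Tunis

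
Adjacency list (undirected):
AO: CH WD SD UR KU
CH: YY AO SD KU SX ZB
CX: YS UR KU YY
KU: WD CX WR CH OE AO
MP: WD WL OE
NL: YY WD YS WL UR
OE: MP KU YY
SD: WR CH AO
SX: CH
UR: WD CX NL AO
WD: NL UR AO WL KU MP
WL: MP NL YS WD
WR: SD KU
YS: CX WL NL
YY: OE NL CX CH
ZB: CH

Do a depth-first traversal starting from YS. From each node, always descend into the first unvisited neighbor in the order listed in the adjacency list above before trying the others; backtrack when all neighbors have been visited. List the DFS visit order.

Visit YS
YS → CX
CX → UR
UR → WD
WD → NL
NL → YY
YY → OE
OE → MP
MP → WL
OE → KU
KU → WR
WR → SD
SD → CH
CH → AO
CH → SX
CH → ZB

YS CX UR WD NL YY OE MP WL KU WR SD CH AO SX ZB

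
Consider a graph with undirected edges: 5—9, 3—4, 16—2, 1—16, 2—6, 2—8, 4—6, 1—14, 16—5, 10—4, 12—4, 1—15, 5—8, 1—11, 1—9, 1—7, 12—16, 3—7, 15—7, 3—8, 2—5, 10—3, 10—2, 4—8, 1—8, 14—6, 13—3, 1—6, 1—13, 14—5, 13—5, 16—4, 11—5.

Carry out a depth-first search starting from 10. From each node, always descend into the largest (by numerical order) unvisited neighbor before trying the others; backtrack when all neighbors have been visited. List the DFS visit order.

10, 4, 16, 12, 5, 14, 6, 2, 8, 3, 13, 1, 15, 7, 11, 9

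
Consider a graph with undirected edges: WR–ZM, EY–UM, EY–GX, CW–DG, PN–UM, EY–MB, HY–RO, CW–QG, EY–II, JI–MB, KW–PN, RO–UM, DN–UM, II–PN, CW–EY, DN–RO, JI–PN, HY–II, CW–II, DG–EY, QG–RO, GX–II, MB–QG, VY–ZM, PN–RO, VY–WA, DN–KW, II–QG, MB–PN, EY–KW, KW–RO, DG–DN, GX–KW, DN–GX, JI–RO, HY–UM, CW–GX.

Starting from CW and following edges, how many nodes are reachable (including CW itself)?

BFS from CW visits: CW, DG, EY, GX, II, QG, DN, KW, MB, UM, HY, PN, RO, JI
Reachable nodes: 14 of 18 total.

14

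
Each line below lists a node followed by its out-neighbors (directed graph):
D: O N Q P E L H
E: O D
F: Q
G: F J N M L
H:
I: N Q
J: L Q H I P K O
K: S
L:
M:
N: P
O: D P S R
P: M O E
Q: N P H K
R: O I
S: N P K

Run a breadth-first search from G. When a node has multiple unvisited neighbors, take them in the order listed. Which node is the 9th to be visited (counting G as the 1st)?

I

Visit G; enqueue F, J, N, M, L → queue [F, J, N, M, L]
Visit F; enqueue Q → queue [J, N, M, L, Q]
Visit J; enqueue H, I, P, K, O → queue [N, M, L, Q, H, I, P, K, O]
Visit N → queue [M, L, Q, H, I, P, K, O]
Visit M → queue [L, Q, H, I, P, K, O]
Visit L → queue [Q, H, I, P, K, O]
Visit Q → queue [H, I, P, K, O]
Visit H → queue [I, P, K, O]
Visit I → queue [P, K, O]
Visit P; enqueue E → queue [K, O, E]
Visit K; enqueue S → queue [O, E, S]
Visit O; enqueue D, R → queue [E, S, D, R]
Visit E → queue [S, D, R]
Visit S → queue [D, R]
Visit D → queue [R]
Visit R → queue []

Visit order: G, F, J, N, M, L, Q, H, I, P, K, O, E, S, D, R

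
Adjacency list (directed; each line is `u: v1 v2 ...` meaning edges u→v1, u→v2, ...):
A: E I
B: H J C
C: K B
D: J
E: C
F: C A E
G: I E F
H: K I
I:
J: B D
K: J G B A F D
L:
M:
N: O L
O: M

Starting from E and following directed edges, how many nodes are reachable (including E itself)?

11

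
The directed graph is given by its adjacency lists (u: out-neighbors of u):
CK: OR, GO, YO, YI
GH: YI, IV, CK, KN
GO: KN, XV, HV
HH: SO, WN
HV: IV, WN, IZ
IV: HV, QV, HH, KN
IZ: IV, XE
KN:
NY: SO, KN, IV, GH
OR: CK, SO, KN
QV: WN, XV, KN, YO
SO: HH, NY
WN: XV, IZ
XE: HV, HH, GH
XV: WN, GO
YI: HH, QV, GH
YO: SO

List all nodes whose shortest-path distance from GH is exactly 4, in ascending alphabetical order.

Level 0: GH
Level 1: CK, IV, KN, YI
Level 2: GO, HH, HV, OR, QV, YO
Level 3: IZ, SO, WN, XV
Level 4: NY, XE

NY, XE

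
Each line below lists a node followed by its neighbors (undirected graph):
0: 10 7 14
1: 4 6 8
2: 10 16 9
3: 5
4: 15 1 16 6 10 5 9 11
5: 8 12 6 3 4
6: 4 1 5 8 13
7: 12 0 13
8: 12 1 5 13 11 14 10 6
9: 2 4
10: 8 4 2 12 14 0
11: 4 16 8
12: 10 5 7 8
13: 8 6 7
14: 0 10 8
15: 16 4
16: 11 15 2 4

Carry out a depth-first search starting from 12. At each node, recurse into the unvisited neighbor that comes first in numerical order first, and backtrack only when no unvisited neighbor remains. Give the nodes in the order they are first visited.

12 -> 5 -> 3 -> 4 -> 1 -> 6 -> 8 -> 10 -> 0 -> 7 -> 13 -> 14 -> 2 -> 9 -> 16 -> 11 -> 15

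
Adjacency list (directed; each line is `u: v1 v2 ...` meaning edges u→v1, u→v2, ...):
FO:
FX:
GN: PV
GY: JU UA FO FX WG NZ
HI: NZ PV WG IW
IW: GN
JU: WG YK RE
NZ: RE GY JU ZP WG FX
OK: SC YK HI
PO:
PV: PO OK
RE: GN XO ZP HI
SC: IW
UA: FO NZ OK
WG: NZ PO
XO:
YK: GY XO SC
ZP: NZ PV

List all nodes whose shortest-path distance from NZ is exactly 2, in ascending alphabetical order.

Level 0: NZ
Level 1: FX, GY, JU, RE, WG, ZP
Level 2: FO, GN, HI, PO, PV, UA, XO, YK
Level 3: IW, OK, SC

FO, GN, HI, PO, PV, UA, XO, YK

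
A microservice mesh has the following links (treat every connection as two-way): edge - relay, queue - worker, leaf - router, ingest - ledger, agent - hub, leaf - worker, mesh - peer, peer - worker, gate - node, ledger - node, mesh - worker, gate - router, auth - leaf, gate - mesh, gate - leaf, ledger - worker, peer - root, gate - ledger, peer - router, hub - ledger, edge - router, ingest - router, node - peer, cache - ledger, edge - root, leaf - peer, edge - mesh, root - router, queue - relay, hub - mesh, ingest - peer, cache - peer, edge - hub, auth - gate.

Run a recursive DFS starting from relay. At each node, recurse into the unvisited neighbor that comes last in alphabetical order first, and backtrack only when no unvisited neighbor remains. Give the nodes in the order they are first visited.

relay queue worker peer router root edge mesh hub ledger node gate leaf auth ingest cache agent

Visit relay
relay → queue
queue → worker
worker → peer
peer → router
router → root
root → edge
edge → mesh
mesh → hub
hub → ledger
ledger → node
node → gate
gate → leaf
leaf → auth
ledger → ingest
ledger → cache
hub → agent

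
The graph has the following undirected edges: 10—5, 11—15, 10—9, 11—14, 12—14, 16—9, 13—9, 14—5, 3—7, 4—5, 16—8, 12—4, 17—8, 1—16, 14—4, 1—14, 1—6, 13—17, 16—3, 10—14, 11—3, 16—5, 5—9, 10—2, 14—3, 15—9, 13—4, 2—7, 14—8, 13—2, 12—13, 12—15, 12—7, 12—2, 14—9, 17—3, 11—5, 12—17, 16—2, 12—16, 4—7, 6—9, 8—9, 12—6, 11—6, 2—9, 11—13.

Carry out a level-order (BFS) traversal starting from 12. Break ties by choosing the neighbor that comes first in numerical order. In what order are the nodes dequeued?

12, 2, 4, 6, 7, 13, 14, 15, 16, 17, 9, 10, 5, 1, 11, 3, 8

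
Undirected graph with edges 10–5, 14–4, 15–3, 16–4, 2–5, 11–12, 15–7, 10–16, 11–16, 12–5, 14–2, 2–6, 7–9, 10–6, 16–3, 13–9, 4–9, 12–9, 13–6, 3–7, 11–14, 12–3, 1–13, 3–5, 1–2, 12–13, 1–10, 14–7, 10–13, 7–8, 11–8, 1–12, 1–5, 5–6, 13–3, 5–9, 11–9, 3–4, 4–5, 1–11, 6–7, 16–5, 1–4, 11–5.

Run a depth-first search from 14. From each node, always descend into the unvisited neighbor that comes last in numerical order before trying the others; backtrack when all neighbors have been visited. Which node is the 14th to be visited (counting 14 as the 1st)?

Visit 14
14 → 11
11 → 16
16 → 10
10 → 13
13 → 12
12 → 9
9 → 7
7 → 15
15 → 3
3 → 5
5 → 6
6 → 2
2 → 1
1 → 4
7 → 8

Visit order: 14, 11, 16, 10, 13, 12, 9, 7, 15, 3, 5, 6, 2, 1, 4, 8

1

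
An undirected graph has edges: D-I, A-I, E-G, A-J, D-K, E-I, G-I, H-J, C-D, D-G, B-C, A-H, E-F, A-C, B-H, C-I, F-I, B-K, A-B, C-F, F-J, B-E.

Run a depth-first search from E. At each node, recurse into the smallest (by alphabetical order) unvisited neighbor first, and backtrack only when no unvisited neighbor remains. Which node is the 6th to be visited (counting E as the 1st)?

Visit E
E → B
B → A
A → C
C → D
D → G
G → I
I → F
F → J
J → H
D → K

Visit order: E, B, A, C, D, G, I, F, J, H, K

G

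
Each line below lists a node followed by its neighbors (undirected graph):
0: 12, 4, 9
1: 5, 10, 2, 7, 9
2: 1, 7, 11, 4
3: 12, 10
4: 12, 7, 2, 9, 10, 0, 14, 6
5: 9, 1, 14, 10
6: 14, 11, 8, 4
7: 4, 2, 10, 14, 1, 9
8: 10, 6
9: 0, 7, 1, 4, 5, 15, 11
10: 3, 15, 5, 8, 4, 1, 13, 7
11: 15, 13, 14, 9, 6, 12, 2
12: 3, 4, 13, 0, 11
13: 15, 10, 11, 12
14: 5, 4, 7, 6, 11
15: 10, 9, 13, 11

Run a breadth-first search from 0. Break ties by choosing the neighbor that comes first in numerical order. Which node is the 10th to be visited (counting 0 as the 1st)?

1

Visit 0; enqueue 4, 9, 12 → queue [4, 9, 12]
Visit 4; enqueue 2, 6, 7, 10, 14 → queue [9, 12, 2, 6, 7, 10, 14]
Visit 9; enqueue 1, 5, 11, 15 → queue [12, 2, 6, 7, 10, 14, 1, 5, 11, 15]
Visit 12; enqueue 3, 13 → queue [2, 6, 7, 10, 14, 1, 5, 11, 15, 3, 13]
Visit 2 → queue [6, 7, 10, 14, 1, 5, 11, 15, 3, 13]
Visit 6; enqueue 8 → queue [7, 10, 14, 1, 5, 11, 15, 3, 13, 8]
Visit 7 → queue [10, 14, 1, 5, 11, 15, 3, 13, 8]
Visit 10 → queue [14, 1, 5, 11, 15, 3, 13, 8]
Visit 14 → queue [1, 5, 11, 15, 3, 13, 8]
Visit 1 → queue [5, 11, 15, 3, 13, 8]
Visit 5 → queue [11, 15, 3, 13, 8]
Visit 11 → queue [15, 3, 13, 8]
Visit 15 → queue [3, 13, 8]
Visit 3 → queue [13, 8]
Visit 13 → queue [8]
Visit 8 → queue []

Visit order: 0, 4, 9, 12, 2, 6, 7, 10, 14, 1, 5, 11, 15, 3, 13, 8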